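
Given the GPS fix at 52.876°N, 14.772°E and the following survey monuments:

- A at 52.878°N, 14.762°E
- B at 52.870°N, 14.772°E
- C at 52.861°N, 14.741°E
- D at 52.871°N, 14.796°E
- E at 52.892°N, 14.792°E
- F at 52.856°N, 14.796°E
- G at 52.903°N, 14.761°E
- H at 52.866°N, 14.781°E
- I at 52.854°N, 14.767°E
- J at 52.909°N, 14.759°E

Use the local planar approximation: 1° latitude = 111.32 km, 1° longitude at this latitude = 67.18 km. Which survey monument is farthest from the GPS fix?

J

Distances from 52.876°N, 14.772°E:
A: √((0.002·111.32)² + (-0.010·67.18)²) = √(0.04957 + 0.45132) = 0.708 km
B: √((-0.006·111.32)² + (0.000·67.18)²) = √(0.44612 + 0.00000) = 0.668 km
C: √((-0.015·111.32)² + (-0.031·67.18)²) = √(2.78823 + 4.33714) = 2.669 km
D: √((-0.005·111.32)² + (0.024·67.18)²) = √(0.30980 + 2.59958) = 1.706 km
E: √((0.016·111.32)² + (0.020·67.18)²) = √(3.17239 + 1.80526) = 2.231 km
F: √((-0.020·111.32)² + (0.024·67.18)²) = √(4.95686 + 2.59958) = 2.749 km
G: √((0.027·111.32)² + (-0.011·67.18)²) = √(9.03387 + 0.54609) = 3.095 km
H: √((-0.010·111.32)² + (0.009·67.18)²) = √(1.23921 + 0.36557) = 1.267 km
I: √((-0.022·111.32)² + (-0.005·67.18)²) = √(5.99780 + 0.11283) = 2.472 km
J: √((0.033·111.32)² + (-0.013·67.18)²) = √(13.49504 + 0.76272) = 3.776 km
Maximum: J at 3.776 km.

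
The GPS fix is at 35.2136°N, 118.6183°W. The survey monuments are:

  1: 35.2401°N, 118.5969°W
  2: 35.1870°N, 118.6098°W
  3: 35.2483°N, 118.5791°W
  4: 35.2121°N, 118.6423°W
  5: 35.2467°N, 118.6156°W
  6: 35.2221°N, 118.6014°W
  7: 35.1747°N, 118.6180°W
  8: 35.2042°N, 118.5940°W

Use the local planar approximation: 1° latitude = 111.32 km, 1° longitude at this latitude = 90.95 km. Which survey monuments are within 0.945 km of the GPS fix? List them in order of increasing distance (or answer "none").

Distances from 35.2136°N, 118.6183°W:
1: √((0.0265·111.32)² + (0.0214·90.95)²) = √(8.702382 + 3.788200) = 3.5342 km
2: √((-0.0266·111.32)² + (0.0085·90.95)²) = √(8.768184 + 0.597645) = 3.0604 km
3: √((0.0347·111.32)² + (0.0392·90.95)²) = √(14.921255 + 12.710936) = 5.2566 km
4: √((-0.0015·111.32)² + (-0.0240·90.95)²) = √(0.027882 + 4.764616) = 2.1892 km
5: √((0.0331·111.32)² + (0.0027·90.95)²) = √(13.576955 + 0.060302) = 3.6929 km
6: √((0.0085·111.32)² + (0.0169·90.95)²) = √(0.895332 + 2.362538) = 1.8050 km
7: √((-0.0389·111.32)² + (0.0003·90.95)²) = √(18.751914 + 0.000744) = 4.3304 km
8: √((-0.0094·111.32)² + (0.0243·90.95)²) = √(1.094970 + 4.884476) = 2.4453 km
Threshold 0.945 km: none within range.

none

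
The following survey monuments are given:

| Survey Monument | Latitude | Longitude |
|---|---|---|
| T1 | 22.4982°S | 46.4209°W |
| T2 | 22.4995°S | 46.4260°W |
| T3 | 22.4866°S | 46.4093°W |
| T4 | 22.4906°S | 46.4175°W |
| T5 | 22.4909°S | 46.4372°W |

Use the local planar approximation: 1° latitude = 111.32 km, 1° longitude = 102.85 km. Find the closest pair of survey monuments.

Pairwise distances:
T1–T2: 0.5441 km
T1–T4: 0.9155 km
T3–T4: 0.9537 km
T2–T4: 1.3213 km
T2–T5: 1.4978 km
T1–T3: 1.7581 km
T1–T5: 1.8630 km
T4–T5: 2.0264 km
T2–T3: 2.2388 km
T3–T5: 2.9092 km
Closest pair: T1–T2 at 0.5441 km.

T1 and T2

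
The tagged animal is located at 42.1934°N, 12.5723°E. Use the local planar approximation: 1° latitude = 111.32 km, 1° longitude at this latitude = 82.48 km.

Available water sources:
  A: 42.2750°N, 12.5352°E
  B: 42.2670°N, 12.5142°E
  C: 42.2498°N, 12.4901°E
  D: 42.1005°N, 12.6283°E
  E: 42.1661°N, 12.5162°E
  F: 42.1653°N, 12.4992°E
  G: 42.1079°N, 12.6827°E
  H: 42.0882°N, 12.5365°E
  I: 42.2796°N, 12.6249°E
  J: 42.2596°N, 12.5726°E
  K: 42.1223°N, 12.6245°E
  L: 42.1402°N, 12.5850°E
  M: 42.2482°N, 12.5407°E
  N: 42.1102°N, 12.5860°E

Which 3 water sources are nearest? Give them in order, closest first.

E, L, M

Distances from 42.1934°N, 12.5723°E:
A: √((0.0816·111.32)² + (-0.0371·82.48)²) = √(82.513824 + 9.363649) = 9.5853 km
B: √((0.0736·111.32)² + (-0.0581·82.48)²) = √(67.127740 + 22.964107) = 9.4917 km
C: √((0.0564·111.32)² + (-0.0822·82.48)²) = √(39.418909 + 45.966447) = 9.2404 km
D: √((-0.0929·111.32)² + (0.0560·82.48)²) = √(106.949270 + 21.334052) = 11.3262 km
E: √((-0.0273·111.32)² + (-0.0561·82.48)²) = √(9.235740 + 21.410314) = 5.5359 km
F: √((-0.0281·111.32)² + (-0.0731·82.48)²) = √(9.784960 + 36.352314) = 6.7924 km
G: √((-0.0855·111.32)² + (0.1104·82.48)²) = √(90.589659 + 82.915448) = 13.1721 km
H: √((-0.1052·111.32)² + (-0.0358·82.48)²) = √(137.144336 + 8.718933) = 12.0774 km
I: √((0.0862·111.32)² + (0.0526·82.48)²) = √(92.079071 + 18.822131) = 10.5310 km
J: √((0.0662·111.32)² + (0.0003·82.48)²) = √(54.307821 + 0.000612) = 7.3694 km
K: √((-0.0711·111.32)² + (0.0522·82.48)²) = √(62.644882 + 18.536951) = 9.0101 km
L: √((-0.0532·111.32)² + (0.0127·82.48)²) = √(35.072737 + 1.097248) = 6.0141 km
M: √((0.0548·111.32)² + (-0.0316·82.48)²) = √(37.214099 + 6.793154) = 6.6338 km
N: √((-0.0832·111.32)² + (0.0137·82.48)²) = √(85.781384 + 1.276846) = 9.3305 km
Sorted: E (5.5359 km) < L (6.0141 km) < M (6.6338 km) < F (6.7924 km) < J (7.3694 km) < …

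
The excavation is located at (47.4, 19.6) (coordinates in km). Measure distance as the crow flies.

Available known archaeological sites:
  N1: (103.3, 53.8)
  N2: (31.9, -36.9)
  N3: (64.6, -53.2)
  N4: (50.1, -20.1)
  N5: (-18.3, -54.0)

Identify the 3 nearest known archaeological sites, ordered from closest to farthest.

Distances from (47.4, 19.6):
N1: 65.5 km
N2: 58.6 km
N3: 74.8 km
N4: 39.8 km
N5: 98.7 km
Sorted: N4 (39.8 km) < N2 (58.6 km) < N1 (65.5 km) < N3 (74.8 km) < N5 (98.7 km)

N4, N2, N1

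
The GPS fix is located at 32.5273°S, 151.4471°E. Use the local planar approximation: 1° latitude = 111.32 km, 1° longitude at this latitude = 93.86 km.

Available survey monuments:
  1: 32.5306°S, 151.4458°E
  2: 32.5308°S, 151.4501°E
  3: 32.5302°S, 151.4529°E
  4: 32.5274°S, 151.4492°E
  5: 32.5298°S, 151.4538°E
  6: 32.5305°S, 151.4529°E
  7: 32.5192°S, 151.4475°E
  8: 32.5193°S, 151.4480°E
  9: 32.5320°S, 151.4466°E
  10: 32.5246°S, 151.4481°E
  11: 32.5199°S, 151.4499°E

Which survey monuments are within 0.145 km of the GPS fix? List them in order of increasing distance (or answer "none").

Distances from 32.5273°S, 151.4471°E:
1: 0.3871 km
2: 0.4807 km
3: 0.6329 km
4: 0.1974 km
5: 0.6877 km
6: 0.6506 km
7: 0.9025 km
8: 0.8946 km
9: 0.5253 km
10: 0.3149 km
11: 0.8647 km
Threshold 0.145 km: none within range.

none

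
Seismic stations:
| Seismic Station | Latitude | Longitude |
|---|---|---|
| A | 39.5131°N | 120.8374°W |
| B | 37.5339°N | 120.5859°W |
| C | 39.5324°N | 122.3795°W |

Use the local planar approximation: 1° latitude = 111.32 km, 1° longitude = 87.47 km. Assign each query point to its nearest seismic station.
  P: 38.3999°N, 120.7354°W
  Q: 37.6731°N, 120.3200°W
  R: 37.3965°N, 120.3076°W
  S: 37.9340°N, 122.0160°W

P→B; Q→B; R→B; S→B

P at 38.3999°N, 120.7354°W:
  A: √((1.1132·111.32)² + (-0.1020·87.47)²) = √(15356.519326 + 79.601013) = 124.2422 km
  B: √((-0.8660·111.32)² + (0.1495·87.47)²) = √(9293.561546 + 171.001783) = 97.2860 km
  C: √((1.1325·111.32)² + (-1.6441·87.47)²) = √(15893.619686 + 20681.151294) = 191.2453 km
  → nearest: B (97.2860 km)
Q at 37.6731°N, 120.3200°W:
  A: √((1.8400·111.32)² + (-0.5174·87.47)²) = √(41954.837309 + 2048.194058) = 209.7690 km
  B: √((-0.1392·111.32)² + (-0.2659·87.47)²) = √(240.118082 + 540.947263) = 27.9475 km
  C: √((1.8593·111.32)² + (-2.0595·87.47)²) = √(42839.592780 + 32452.028270) = 274.3932 km
  → nearest: B (27.9475 km)
R at 37.3965°N, 120.3076°W:
  A: √((2.1166·111.32)² + (-0.5298·87.47)²) = √(55516.742931 + 2147.544447) = 240.1339 km
  B: √((0.1374·111.32)² + (-0.2783·87.47)²) = √(233.948282 + 592.576829) = 28.7493 km
  C: √((2.1359·111.32)² + (-2.0719·87.47)²) = √(56533.806332 + 32843.984150) = 298.9612 km
  → nearest: B (28.7493 km)
S at 37.9340°N, 122.0160°W:
  A: √((1.5791·111.32)² + (1.1786·87.47)²) = √(30900.511072 + 10627.989742) = 203.7854 km
  B: √((-0.4001·111.32)² + (1.4301·87.47)²) = √(1983.734279 + 15647.720003) = 132.7835 km
  C: √((1.5984·111.32)² + (-0.3635·87.47)²) = √(31660.468499 + 1010.943964) = 180.7524 km
  → nearest: B (132.7835 km)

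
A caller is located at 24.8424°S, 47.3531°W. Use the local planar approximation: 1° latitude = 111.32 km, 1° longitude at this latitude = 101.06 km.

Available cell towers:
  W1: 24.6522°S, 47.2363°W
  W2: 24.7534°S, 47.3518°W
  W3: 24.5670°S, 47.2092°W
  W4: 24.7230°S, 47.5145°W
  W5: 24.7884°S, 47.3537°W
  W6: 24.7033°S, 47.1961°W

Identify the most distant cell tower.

W3

Distances from 24.8424°S, 47.3531°W:
W1: 24.2411 km
W2: 9.9084 km
W3: 33.9318 km
W4: 21.0409 km
W5: 6.0116 km
W6: 22.1702 km
Maximum: W3 at 33.9318 km.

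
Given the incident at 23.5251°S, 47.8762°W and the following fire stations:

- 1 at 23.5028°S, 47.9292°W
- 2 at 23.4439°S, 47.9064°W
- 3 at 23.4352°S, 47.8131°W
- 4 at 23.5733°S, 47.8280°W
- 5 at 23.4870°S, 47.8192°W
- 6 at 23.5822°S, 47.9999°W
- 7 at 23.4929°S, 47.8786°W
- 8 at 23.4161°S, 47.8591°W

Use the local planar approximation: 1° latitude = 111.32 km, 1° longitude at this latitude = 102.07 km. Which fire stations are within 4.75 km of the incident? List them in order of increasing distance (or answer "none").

7

Distances from 23.5251°S, 47.8762°W:
1: √((0.0223·111.32)² + (-0.0530·102.07)²) = √(6.162488 + 29.264962) = 5.9521 km
2: √((0.0812·111.32)² + (-0.0302·102.07)²) = √(81.706847 + 9.501893) = 9.5503 km
3: √((0.0899·111.32)² + (0.0631·102.07)²) = √(100.153419 + 41.481547) = 11.9010 km
4: √((-0.0482·111.32)² + (0.0482·102.07)²) = √(28.789921 + 24.204176) = 7.2797 km
5: √((0.0381·111.32)² + (0.0570·102.07)²) = √(17.988558 + 33.849008) = 7.1998 km
6: √((-0.0571·111.32)² + (-0.1237·102.07)²) = √(40.403465 + 159.417366) = 14.1358 km
7: √((0.0322·111.32)² + (-0.0024·102.07)²) = √(12.848669 + 0.060009) = 3.5929 km
8: √((0.1090·111.32)² + (0.0171·102.07)²) = √(147.231044 + 3.046411) = 12.2588 km
Threshold 4.75 km: 7 (3.5929 km) is within range.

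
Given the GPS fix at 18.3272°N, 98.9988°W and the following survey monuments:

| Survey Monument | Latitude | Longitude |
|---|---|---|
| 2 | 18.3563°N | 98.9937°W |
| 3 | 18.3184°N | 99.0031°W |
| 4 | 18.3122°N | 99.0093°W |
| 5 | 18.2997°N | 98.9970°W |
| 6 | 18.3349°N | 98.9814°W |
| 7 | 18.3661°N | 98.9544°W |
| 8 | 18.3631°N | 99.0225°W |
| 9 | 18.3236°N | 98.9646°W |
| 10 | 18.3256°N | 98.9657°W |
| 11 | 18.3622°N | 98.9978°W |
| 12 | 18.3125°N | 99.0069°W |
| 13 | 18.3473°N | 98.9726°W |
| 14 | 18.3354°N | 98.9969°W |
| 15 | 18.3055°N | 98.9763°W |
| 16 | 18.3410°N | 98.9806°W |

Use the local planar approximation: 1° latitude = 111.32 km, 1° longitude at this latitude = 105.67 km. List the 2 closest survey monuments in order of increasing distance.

14, 3

Distances from 18.3272°N, 98.9988°W:
2: 3.2839 km
3: 1.0799 km
4: 2.0048 km
5: 3.0672 km
6: 2.0286 km
7: 6.3847 km
8: 4.7163 km
9: 3.6361 km
10: 3.5022 km
11: 3.8976 km
12: 1.8467 km
13: 3.5597 km
14: 0.9346 km
15: 3.3894 km
16: 2.4614 km
Sorted: 14 (0.9346 km) < 3 (1.0799 km) < 12 (1.8467 km) < 4 (2.0048 km) < …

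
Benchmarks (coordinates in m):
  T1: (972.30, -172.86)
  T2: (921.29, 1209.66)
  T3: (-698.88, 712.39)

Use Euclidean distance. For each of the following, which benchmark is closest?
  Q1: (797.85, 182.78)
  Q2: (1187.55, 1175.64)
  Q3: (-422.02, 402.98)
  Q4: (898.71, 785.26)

Q1→T1; Q2→T2; Q3→T3; Q4→T2

Q1 at (797.85, 182.78):
  T1: √((174.45)² + (-355.64)²) = √(30432.8025 + 126479.8096) = 396.12 m
  T2: √((123.44)² + (1026.88)²) = √(15237.4336 + 1054482.5344) = 1034.27 m
  T3: √((-1496.73)² + (529.61)²) = √(2240200.6929 + 280486.7521) = 1587.67 m
  → nearest: T1 (396.12 m)
Q2 at (1187.55, 1175.64):
  T1: √((-215.25)² + (-1348.50)²) = √(46332.5625 + 1818452.2500) = 1365.57 m
  T2: √((-266.26)² + (34.02)²) = √(70894.3876 + 1157.3604) = 268.42 m
  T3: √((-1886.43)² + (-463.25)²) = √(3558618.1449 + 214600.5625) = 1942.48 m
  → nearest: T2 (268.42 m)
Q3 at (-422.02, 402.98):
  T1: √((1394.32)² + (-575.84)²) = √(1944128.2624 + 331591.7056) = 1508.55 m
  T2: √((1343.31)² + (806.68)²) = √(1804481.7561 + 650732.6224) = 1566.91 m
  T3: √((-276.86)² + (309.41)²) = √(76651.4596 + 95734.5481) = 415.19 m
  → nearest: T3 (415.19 m)
Q4 at (898.71, 785.26):
  T1: √((73.59)² + (-958.12)²) = √(5415.4881 + 917993.9344) = 960.94 m
  T2: √((22.58)² + (424.40)²) = √(509.8564 + 180115.3600) = 425.00 m
  T3: √((-1597.59)² + (-72.87)²) = √(2552293.8081 + 5310.0369) = 1599.25 m
  → nearest: T2 (425.00 m)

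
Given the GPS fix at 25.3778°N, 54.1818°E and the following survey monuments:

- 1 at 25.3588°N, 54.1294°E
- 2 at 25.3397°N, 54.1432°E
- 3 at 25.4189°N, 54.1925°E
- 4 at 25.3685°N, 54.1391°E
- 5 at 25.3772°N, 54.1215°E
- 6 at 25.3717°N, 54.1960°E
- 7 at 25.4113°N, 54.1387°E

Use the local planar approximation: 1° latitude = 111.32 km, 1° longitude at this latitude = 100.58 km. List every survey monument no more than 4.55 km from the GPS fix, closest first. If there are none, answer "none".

6, 4

Distances from 25.3778°N, 54.1818°E:
1: √((-0.0190·111.32)² + (-0.0524·100.58)²) = √(4.473563 + 27.777032) = 5.6790 km
2: √((-0.0381·111.32)² + (-0.0386·100.58)²) = √(17.988558 + 15.072937) = 5.7499 km
3: √((0.0411·111.32)² + (0.0107·100.58)²) = √(20.932931 + 1.158219) = 4.7001 km
4: √((-0.0093·111.32)² + (-0.0427·100.58)²) = √(1.071796 + 18.445015) = 4.4178 km
5: √((-0.0006·111.32)² + (-0.0603·100.58)²) = √(0.004461 + 36.783910) = 6.0653 km
6: √((-0.0061·111.32)² + (0.0142·100.58)²) = √(0.461112 + 2.039858) = 1.5814 km
7: √((0.0335·111.32)² + (-0.0431·100.58)²) = √(13.907082 + 18.792208) = 5.7183 km
Threshold 4.55 km: 6 (1.5814 km), 4 (4.4178 km) are within range.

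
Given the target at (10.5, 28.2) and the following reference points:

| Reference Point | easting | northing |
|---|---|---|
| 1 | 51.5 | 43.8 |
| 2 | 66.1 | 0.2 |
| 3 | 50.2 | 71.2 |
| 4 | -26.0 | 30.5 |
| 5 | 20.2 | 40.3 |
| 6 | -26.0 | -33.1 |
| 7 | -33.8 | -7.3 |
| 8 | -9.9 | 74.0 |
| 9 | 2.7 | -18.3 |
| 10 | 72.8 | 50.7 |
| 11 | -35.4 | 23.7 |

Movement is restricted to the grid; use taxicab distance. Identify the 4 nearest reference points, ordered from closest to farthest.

5, 4, 11, 9

Distances from (10.5, 28.2):
1: 56.6
2: 83.6
3: 82.7
4: 38.8
5: 21.8
6: 97.8
7: 79.8
8: 66.2
9: 54.3
10: 84.8
11: 50.4
Sorted: 5 (21.8) < 4 (38.8) < 11 (50.4) < 9 (54.3) < 1 (56.6) < 8 (66.2) < …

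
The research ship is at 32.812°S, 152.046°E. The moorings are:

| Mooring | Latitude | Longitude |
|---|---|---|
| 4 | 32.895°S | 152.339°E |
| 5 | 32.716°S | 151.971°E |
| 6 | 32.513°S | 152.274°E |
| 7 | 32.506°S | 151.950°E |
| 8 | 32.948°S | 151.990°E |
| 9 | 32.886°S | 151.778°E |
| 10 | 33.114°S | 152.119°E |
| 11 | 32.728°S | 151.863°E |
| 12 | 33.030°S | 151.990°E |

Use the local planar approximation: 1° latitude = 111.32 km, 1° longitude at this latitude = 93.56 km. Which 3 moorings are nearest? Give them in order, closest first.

5, 8, 11

Distances from 32.812°S, 152.046°E:
4: √((-0.083·111.32)² + (0.293·93.56)²) = √(85.36947 + 751.47696) = 28.928 km
5: √((0.096·111.32)² + (-0.075·93.56)²) = √(114.20598 + 49.23829) = 12.785 km
6: √((0.299·111.32)² + (0.228·93.56)²) = √(1107.86992 + 455.04057) = 39.534 km
7: √((0.306·111.32)² + (-0.096·93.56)²) = √(1160.35065 + 80.67201) = 35.228 km
8: √((-0.136·111.32)² + (-0.056·93.56)²) = √(229.20507 + 27.45089) = 16.020 km
9: √((-0.074·111.32)² + (-0.268·93.56)²) = √(67.85937 + 628.70949) = 26.393 km
10: √((-0.302·111.32)² + (0.073·93.56)²) = √(1130.21296 + 46.64726) = 34.305 km
11: √((0.084·111.32)² + (-0.183·93.56)²) = √(87.43896 + 293.14508) = 19.509 km
12: √((-0.218·111.32)² + (-0.056·93.56)²) = √(588.92418 + 27.45089) = 24.827 km
Sorted: 5 (12.785 km) < 8 (16.020 km) < 11 (19.509 km) < 12 (24.827 km) < 9 (26.393 km) < …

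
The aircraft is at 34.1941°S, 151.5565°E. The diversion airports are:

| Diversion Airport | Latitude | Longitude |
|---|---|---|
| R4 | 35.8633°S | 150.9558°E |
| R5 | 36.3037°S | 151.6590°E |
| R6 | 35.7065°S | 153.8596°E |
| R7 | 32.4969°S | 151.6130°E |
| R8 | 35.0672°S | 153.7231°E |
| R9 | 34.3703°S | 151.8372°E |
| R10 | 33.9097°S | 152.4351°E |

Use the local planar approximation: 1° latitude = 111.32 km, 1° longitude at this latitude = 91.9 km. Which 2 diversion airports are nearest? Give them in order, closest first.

Distances from 34.1941°S, 151.5565°E:
R4: √((-1.6692·111.32)² + (-0.6007·91.9)²) = √(34527.342066 + 3047.518051) = 193.8424 km
R5: √((-2.1096·111.32)² + (0.1025·91.9)²) = √(55150.141225 + 88.731690) = 235.0295 km
R6: √((-1.5124·111.32)² + (2.3031·91.9)²) = √(28345.213513 + 44797.792461) = 270.4496 km
R7: √((1.6972·111.32)² + (0.0565·91.9)²) = √(35695.415495 + 26.960499) = 189.0036 km
R8: √((-0.8731·111.32)² + (2.1666·91.9)²) = √(9446.574887 + 39645.007139) = 221.5662 km
R9: √((-0.1762·111.32)² + (0.2807·91.9)²) = √(384.731905 + 665.450641) = 32.4065 km
R10: √((0.2844·111.32)² + (0.8786·91.9)²) = √(1002.318115 + 6519.486954) = 86.7283 km
Sorted: R9 (32.4065 km) < R10 (86.7283 km) < R7 (189.0036 km) < R4 (193.8424 km) < …

R9, R10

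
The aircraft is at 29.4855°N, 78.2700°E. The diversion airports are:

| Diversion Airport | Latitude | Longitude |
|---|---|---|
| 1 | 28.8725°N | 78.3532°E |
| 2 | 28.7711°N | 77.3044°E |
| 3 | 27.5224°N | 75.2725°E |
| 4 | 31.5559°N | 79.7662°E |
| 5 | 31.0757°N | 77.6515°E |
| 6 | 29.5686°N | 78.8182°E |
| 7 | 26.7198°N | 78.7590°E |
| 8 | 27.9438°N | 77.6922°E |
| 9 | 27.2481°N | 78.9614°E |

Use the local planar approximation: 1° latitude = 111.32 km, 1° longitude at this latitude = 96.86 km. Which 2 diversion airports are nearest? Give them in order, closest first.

6, 1

Distances from 29.4855°N, 78.2700°E:
1: √((-0.6130·111.32)² + (0.0832·96.86)²) = √(4656.582958 + 64.943484) = 68.7134 km
2: √((-0.7144·111.32)² + (-0.9656·96.86)²) = √(6324.545001 + 8747.489777) = 122.7682 km
3: √((-1.9631·111.32)² + (-2.9975·96.86)²) = √(47756.362647 + 84296.067143) = 363.3902 km
4: √((2.0704·111.32)² + (1.4962·96.86)²) = √(53119.614340 + 21002.366375) = 272.2535 km
5: √((1.5902·111.32)² + (-0.6185·96.86)²) = √(31336.457100 + 3588.957681) = 186.8834 km
6: √((0.0831·111.32)² + (0.5482·96.86)²) = √(85.575302 + 2819.466844) = 53.8984 km
7: √((-2.7657·111.32)² + (0.4890·96.86)²) = √(94788.692935 + 2243.399649) = 311.4997 km
8: √((-1.5417·111.32)² + (-0.5778·96.86)²) = √(29454.125987 + 3132.160472) = 180.5167 km
9: √((-2.2374·111.32)² + (0.6914·96.86)²) = √(62034.553802 + 4484.847497) = 257.9136 km
Sorted: 6 (53.8984 km) < 1 (68.7134 km) < 2 (122.7682 km) < 8 (180.5167 km) < …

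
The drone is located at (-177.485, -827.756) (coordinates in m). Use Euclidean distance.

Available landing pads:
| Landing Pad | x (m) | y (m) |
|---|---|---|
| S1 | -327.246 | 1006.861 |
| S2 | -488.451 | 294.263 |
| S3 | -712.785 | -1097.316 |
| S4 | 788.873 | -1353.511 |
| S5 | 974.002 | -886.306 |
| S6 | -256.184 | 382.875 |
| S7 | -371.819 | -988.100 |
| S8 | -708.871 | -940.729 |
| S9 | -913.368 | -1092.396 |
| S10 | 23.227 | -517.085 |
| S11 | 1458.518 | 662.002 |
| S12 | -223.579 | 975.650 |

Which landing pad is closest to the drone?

S7

Distances from (-177.485, -827.756):
S1: 1840.719 m
S2: 1164.314 m
S3: 599.340 m
S4: 1100.121 m
S5: 1152.975 m
S6: 1213.186 m
S7: 251.944 m
S8: 543.262 m
S9: 782.022 m
S10: 369.867 m
S11: 2212.665 m
S12: 1803.995 m
Minimum: S7 at 251.944 m.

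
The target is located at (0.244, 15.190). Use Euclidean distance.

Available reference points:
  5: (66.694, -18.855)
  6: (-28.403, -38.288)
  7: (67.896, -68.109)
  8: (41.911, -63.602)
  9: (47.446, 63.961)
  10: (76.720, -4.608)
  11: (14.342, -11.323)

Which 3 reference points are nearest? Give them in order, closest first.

11, 6, 9

Distances from (0.244, 15.190):
5: √((66.450)² + (-34.045)²) = √(4415.60250 + 1159.06203) = 74.664
6: √((-28.647)² + (-53.478)²) = √(820.65061 + 2859.89648) = 60.668
7: √((67.652)² + (-83.299)²) = √(4576.79310 + 6938.72340) = 107.310
8: √((41.667)² + (-78.792)²) = √(1736.13889 + 6208.17926) = 89.131
9: √((47.202)² + (48.771)²) = √(2228.02880 + 2378.61044) = 67.872
10: √((76.476)² + (-19.798)²) = √(5848.57858 + 391.96080) = 78.997
11: √((14.098)² + (-26.513)²) = √(198.75360 + 702.93917) = 30.028
Sorted: 11 (30.028) < 6 (60.668) < 9 (67.872) < 5 (74.664) < 10 (78.997) < …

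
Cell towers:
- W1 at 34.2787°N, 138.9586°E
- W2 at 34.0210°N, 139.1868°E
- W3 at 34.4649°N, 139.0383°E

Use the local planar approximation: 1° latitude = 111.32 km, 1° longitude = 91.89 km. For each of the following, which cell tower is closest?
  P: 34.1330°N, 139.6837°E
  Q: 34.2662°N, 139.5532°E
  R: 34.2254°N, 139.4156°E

P at 34.1330°N, 139.6837°E:
  W1: 68.5751 km
  W2: 47.3318 km
  W3: 69.8732 km
  → nearest: W2 (47.3318 km)
Q at 34.2662°N, 139.5532°E:
  W1: 54.6555 km
  W2: 43.3431 km
  W3: 52.2292 km
  → nearest: W2 (43.3431 km)
R at 34.2254°N, 139.4156°E:
  W1: 42.4108 km
  W2: 30.9800 km
  W3: 43.7359 km
  → nearest: W2 (30.9800 km)

P→W2; Q→W2; R→W2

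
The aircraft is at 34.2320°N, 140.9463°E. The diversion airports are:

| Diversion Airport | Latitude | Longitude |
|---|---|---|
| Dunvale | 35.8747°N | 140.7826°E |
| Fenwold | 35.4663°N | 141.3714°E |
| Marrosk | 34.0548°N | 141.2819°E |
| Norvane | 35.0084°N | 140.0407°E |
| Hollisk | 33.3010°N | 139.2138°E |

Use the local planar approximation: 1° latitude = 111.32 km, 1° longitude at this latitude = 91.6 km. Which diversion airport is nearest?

Marrosk

Distances from 34.2320°N, 140.9463°E:
Dunvale: √((1.6427·111.32)² + (-0.1637·91.6)²) = √(33439.741351 + 224.847626) = 183.4791 km
Fenwold: √((1.2343·111.32)² + (0.4251·91.6)²) = √(18879.385450 + 1516.258182) = 142.8133 km
Marrosk: √((-0.1772·111.32)² + (0.3356·91.6)²) = √(389.111289 + 945.006622) = 36.5256 km
Norvane: √((0.7764·111.32)² + (-0.9056·91.6)²) = √(7469.945767 + 6881.193573) = 119.7962 km
Hollisk: √((-0.9310·111.32)² + (-1.7325·91.6)²) = √(10741.025739 + 25184.737809) = 189.5409 km
Minimum: Marrosk at 36.5256 km.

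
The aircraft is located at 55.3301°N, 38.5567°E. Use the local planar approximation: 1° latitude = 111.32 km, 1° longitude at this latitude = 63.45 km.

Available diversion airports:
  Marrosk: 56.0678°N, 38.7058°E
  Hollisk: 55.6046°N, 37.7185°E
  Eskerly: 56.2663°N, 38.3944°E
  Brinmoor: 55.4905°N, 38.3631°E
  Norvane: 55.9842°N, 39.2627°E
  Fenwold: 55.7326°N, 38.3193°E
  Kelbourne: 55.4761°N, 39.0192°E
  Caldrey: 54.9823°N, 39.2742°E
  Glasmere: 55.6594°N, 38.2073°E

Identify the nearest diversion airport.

Brinmoor

Distances from 55.3301°N, 38.5567°E:
Marrosk: 82.6639 km
Hollisk: 61.3373 km
Eskerly: 104.7253 km
Brinmoor: 21.6731 km
Norvane: 85.4903 km
Fenwold: 47.2705 km
Kelbourne: 33.5457 km
Caldrey: 59.7626 km
Glasmere: 42.8400 km
Minimum: Brinmoor at 21.6731 km.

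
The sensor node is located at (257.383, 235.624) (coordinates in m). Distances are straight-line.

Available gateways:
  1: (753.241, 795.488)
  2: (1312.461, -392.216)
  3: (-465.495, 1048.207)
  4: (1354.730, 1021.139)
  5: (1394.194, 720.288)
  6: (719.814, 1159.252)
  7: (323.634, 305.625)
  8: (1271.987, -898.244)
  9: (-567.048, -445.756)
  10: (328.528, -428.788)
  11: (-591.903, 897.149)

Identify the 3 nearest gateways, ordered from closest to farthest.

Distances from (257.383, 235.624):
1: √((495.858)² + (559.864)²) = √(245875.15616 + 313447.69850) = 747.879 m
2: √((1055.078)² + (-627.840)²) = √(1113189.58608 + 394183.06560) = 1227.751 m
3: √((-722.878)² + (812.583)²) = √(522552.60288 + 660291.13189) = 1087.586 m
4: √((1097.347)² + (785.515)²) = √(1204170.43841 + 617033.81523) = 1349.520 m
5: √((1136.811)² + (484.664)²) = √(1292339.24972 + 234899.19290) = 1235.815 m
6: √((462.431)² + (923.628)²) = √(213842.42976 + 853088.68238) = 1032.924 m
7: √((66.251)² + (70.001)²) = √(4389.19500 + 4900.14000) = 96.381 m
8: √((1014.604)² + (-1133.868)²) = √(1029421.27682 + 1285656.64142) = 1521.538 m
9: √((-824.431)² + (-681.380)²) = √(679686.47376 + 464278.70440) = 1069.563 m
10: √((71.145)² + (-664.412)²) = √(5061.61103 + 441443.30574) = 668.210 m
11: √((-849.286)² + (661.525)²) = √(721286.70980 + 437615.32562) = 1076.523 m
Sorted: 7 (96.381 m) < 10 (668.210 m) < 1 (747.879 m) < 6 (1032.924 m) < 9 (1069.563 m) < …

7, 10, 1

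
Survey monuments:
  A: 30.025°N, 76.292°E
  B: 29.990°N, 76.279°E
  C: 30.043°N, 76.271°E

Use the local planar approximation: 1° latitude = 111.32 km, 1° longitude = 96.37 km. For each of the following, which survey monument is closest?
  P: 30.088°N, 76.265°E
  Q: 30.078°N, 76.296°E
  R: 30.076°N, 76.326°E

P→C; Q→C; R→C

P at 30.088°N, 76.265°E:
  A: 7.480 km
  B: 10.992 km
  C: 5.043 km
  → nearest: C (5.043 km)
Q at 30.078°N, 76.296°E:
  A: 5.913 km
  B: 9.932 km
  C: 4.581 km
  → nearest: C (4.581 km)
R at 30.076°N, 76.326°E:
  A: 6.555 km
  B: 10.591 km
  C: 6.449 km
  → nearest: C (6.449 km)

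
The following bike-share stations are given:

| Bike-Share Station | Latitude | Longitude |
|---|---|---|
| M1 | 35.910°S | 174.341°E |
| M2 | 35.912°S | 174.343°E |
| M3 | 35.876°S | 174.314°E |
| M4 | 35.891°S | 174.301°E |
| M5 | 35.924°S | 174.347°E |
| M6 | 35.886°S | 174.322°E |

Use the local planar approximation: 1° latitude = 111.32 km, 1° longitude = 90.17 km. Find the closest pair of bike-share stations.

Pairwise distances:
M1–M2: √((-0.002·111.32)² + (0.002·90.17)²) = √(0.04957 + 0.03252) = 0.287 km
M1–M3: √((0.034·111.32)² + (-0.027·90.17)²) = √(14.32532 + 5.92723) = 4.500 km
M1–M4: √((0.019·111.32)² + (-0.040·90.17)²) = √(4.47356 + 13.00901) = 4.181 km
M1–M5: √((-0.014·111.32)² + (0.006·90.17)²) = √(2.42886 + 0.29270) = 1.650 km
M1–M6: √((0.024·111.32)² + (-0.019·90.17)²) = √(7.13787 + 2.93516) = 3.174 km
M2–M3: √((0.036·111.32)² + (-0.029·90.17)²) = √(16.06022 + 6.83786) = 4.785 km
M2–M4: √((0.021·111.32)² + (-0.042·90.17)²) = √(5.46493 + 14.34243) = 4.451 km
M2–M5: √((-0.012·111.32)² + (0.004·90.17)²) = √(1.78447 + 0.13009) = 1.384 km
M2–M6: √((0.026·111.32)² + (-0.021·90.17)²) = √(8.37709 + 3.58561) = 3.459 km
M3–M4: √((-0.015·111.32)² + (-0.013·90.17)²) = √(2.78823 + 1.37408) = 2.040 km
M3–M5: √((-0.048·111.32)² + (0.033·90.17)²) = √(28.55150 + 8.85425) = 6.116 km
M3–M6: √((-0.010·111.32)² + (0.008·90.17)²) = √(1.23921 + 0.52036) = 1.326 km
M4–M5: √((-0.033·111.32)² + (0.046·90.17)²) = √(13.49504 + 17.20441) = 5.541 km
M4–M6: √((0.005·111.32)² + (0.021·90.17)²) = √(0.30980 + 3.58561) = 1.974 km
M5–M6: √((0.038·111.32)² + (-0.025·90.17)²) = √(17.89425 + 5.08164) = 4.793 km
Closest pair: M1–M2 at 0.287 km.

M1 and M2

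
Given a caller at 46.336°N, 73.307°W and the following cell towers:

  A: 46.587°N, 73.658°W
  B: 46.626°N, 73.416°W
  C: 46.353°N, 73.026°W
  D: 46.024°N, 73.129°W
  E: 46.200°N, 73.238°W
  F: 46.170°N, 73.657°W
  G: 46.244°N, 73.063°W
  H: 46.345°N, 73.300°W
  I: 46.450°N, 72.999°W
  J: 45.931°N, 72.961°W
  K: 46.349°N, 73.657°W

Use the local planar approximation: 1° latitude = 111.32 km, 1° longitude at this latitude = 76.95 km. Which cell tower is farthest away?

Distances from 46.336°N, 73.307°W:
A: √((0.251·111.32)² + (-0.351·76.95)²) = √(780.71736 + 729.51039) = 38.862 km
B: √((0.290·111.32)² + (-0.109·76.95)²) = √(1042.17918 + 70.35100) = 33.355 km
C: √((0.017·111.32)² + (0.281·76.95)²) = √(3.58133 + 467.55197) = 21.706 km
D: √((-0.312·111.32)² + (0.178·76.95)²) = √(1206.30071 + 187.61055) = 37.335 km
E: √((-0.136·111.32)² + (0.069·76.95)²) = √(229.20507 + 28.19132) = 16.044 km
F: √((-0.166·111.32)² + (-0.350·76.95)²) = √(341.47788 + 725.35956) = 32.662 km
G: √((-0.092·111.32)² + (0.244·76.95)²) = √(104.88709 + 352.53067) = 21.387 km
H: √((0.009·111.32)² + (0.007·76.95)²) = √(1.00376 + 0.29014) = 1.138 km
I: √((0.114·111.32)² + (0.308·76.95)²) = √(161.04828 + 561.71844) = 26.884 km
J: √((-0.405·111.32)² + (0.346·76.95)²) = √(2032.62116 + 708.87465) = 52.359 km
K: √((0.013·111.32)² + (-0.350·76.95)²) = √(2.09427 + 725.35956) = 26.971 km
Maximum: J at 52.359 km.

J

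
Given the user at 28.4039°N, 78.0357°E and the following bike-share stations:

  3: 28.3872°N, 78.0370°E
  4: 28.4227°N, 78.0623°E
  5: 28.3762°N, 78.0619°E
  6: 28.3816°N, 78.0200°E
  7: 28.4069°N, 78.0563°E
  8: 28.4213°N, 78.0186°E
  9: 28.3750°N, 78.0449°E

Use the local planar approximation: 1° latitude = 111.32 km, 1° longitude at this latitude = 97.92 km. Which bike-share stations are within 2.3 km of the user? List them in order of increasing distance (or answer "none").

Distances from 28.4039°N, 78.0357°E:
3: √((-0.0167·111.32)² + (0.0013·97.92)²) = √(3.456045 + 0.016204) = 1.8634 km
4: √((0.0188·111.32)² + (0.0266·97.92)²) = √(4.379879 + 6.784316) = 3.3413 km
5: √((-0.0277·111.32)² + (0.0262·97.92)²) = √(9.508367 + 6.581811) = 4.0113 km
6: √((-0.0223·111.32)² + (-0.0157·97.92)²) = √(6.162488 + 2.363427) = 2.9199 km
7: √((0.0030·111.32)² + (0.0206·97.92)²) = √(0.111529 + 4.068902) = 2.0446 km
8: √((0.0174·111.32)² + (-0.0171·97.92)²) = √(3.751845 + 2.803723) = 2.5604 km
9: √((-0.0289·111.32)² + (0.0092·97.92)²) = √(10.350041 + 0.811556) = 3.3409 km
Threshold 2.3 km: 3 (1.8634 km), 7 (2.0446 km) are within range.

3, 7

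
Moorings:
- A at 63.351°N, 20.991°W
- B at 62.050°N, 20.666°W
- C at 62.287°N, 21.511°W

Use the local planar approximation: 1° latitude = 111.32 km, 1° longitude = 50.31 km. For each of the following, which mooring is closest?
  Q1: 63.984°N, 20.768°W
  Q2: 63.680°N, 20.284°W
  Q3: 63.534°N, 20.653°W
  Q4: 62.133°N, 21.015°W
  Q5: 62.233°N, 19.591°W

Q1→A; Q2→A; Q3→A; Q4→B; Q5→B

Q1 at 63.984°N, 20.768°W:
  A: √((-0.633·111.32)² + (-0.223·50.31)²) = √(4965.39515 + 125.86888) = 71.353 km
  B: √((-1.934·111.32)² + (0.102·50.31)²) = √(46351.02418 + 26.33352) = 215.354 km
  C: √((-1.697·111.32)² + (-0.743·50.31)²) = √(35687.00321 + 1397.28907) = 192.573 km
  → nearest: A (71.353 km)
Q2 at 63.680°N, 20.284°W:
  A: √((-0.329·111.32)² + (-0.707·50.31)²) = √(1341.33789 + 1265.16585) = 51.054 km
  B: √((-1.630·111.32)² + (-0.382·50.31)²) = √(32924.68314 + 369.34767) = 182.467 km
  C: √((-1.393·111.32)² + (-1.227·50.31)²) = √(24046.32033 + 3810.63858) = 166.904 km
  → nearest: A (51.054 km)
Q3 at 63.534°N, 20.653°W:
  A: √((-0.183·111.32)² + (-0.338·50.31)²) = √(415.00046 + 289.16254) = 26.536 km
  B: √((-1.484·111.32)² + (-0.013·50.31)²) = √(27290.66995 + 0.42776) = 165.200 km
  C: √((-1.247·111.32)² + (-0.858·50.31)²) = √(19269.89296 + 1863.30183) = 145.373 km
  → nearest: A (26.536 km)
Q4 at 62.133°N, 21.015°W:
  A: √((1.218·111.32)² + (0.024·50.31)²) = √(18384.04066 + 1.45791) = 135.593 km
  B: √((-0.083·111.32)² + (0.349·50.31)²) = √(85.36947 + 308.29004) = 19.841 km
  C: √((0.154·111.32)² + (-0.496·50.31)²) = √(293.89205 + 622.69014) = 30.275 km
  → nearest: B (19.841 km)
Q5 at 62.233°N, 19.591°W:
  A: √((1.118·111.32)² + (-1.400·50.31)²) = √(15489.23620 + 4960.94836) = 143.004 km
  B: √((-0.183·111.32)² + (-1.075·50.31)²) = √(415.00046 + 2924.99793) = 57.793 km
  C: √((0.054·111.32)² + (-1.920·50.31)²) = √(36.13549 + 9330.63266) = 96.782 km
  → nearest: B (57.793 km)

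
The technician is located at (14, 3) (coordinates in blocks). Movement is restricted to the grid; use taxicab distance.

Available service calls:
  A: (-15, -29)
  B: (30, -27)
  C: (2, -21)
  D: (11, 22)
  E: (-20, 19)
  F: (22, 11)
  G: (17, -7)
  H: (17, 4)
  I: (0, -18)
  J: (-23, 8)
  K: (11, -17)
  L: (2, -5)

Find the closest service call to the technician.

Distances from (14, 3):
A: |-29| + |-32| = 29 + 32 = 61 blocks
B: |16| + |-30| = 16 + 30 = 46 blocks
C: |-12| + |-24| = 12 + 24 = 36 blocks
D: |-3| + |19| = 3 + 19 = 22 blocks
E: |-34| + |16| = 34 + 16 = 50 blocks
F: |8| + |8| = 8 + 8 = 16 blocks
G: |3| + |-10| = 3 + 10 = 13 blocks
H: |3| + |1| = 3 + 1 = 4 blocks
I: |-14| + |-21| = 14 + 21 = 35 blocks
J: |-37| + |5| = 37 + 5 = 42 blocks
K: |-3| + |-20| = 3 + 20 = 23 blocks
L: |-12| + |-8| = 12 + 8 = 20 blocks
Minimum: H at 4 blocks.

H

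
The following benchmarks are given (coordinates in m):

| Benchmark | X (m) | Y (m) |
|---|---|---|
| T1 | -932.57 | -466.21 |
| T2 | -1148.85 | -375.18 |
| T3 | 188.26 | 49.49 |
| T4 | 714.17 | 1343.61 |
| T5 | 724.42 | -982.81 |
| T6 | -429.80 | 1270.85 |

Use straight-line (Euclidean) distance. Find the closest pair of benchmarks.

T1 and T2

Pairwise distances:
T1–T2: 234.66 m
T1–T3: 1233.78 m
T1–T4: 2446.88 m
T1–T5: 1735.65 m
T1–T6: 1808.36 m
T2–T3: 1402.93 m
T2–T4: 2534.77 m
T2–T5: 1969.35 m
T2–T6: 1796.23 m
T3–T4: 1396.90 m
T3–T5: 1163.23 m
T3–T6: 1368.84 m
T4–T5: 2326.44 m
T4–T6: 1146.28 m
T5–T6: 2532.04 m
Closest pair: T1–T2 at 234.66 m.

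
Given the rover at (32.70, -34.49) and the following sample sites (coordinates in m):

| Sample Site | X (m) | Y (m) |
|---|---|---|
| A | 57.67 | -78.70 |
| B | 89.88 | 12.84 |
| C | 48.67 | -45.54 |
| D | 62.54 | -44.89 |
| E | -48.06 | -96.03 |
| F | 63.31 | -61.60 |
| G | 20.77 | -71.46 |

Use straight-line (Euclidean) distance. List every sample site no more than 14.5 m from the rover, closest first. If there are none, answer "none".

Distances from (32.70, -34.49):
A: 50.77 m
B: 74.23 m
C: 19.42 m
D: 31.60 m
E: 101.53 m
F: 40.89 m
G: 38.85 m
Threshold 14.5 m: none within range.

none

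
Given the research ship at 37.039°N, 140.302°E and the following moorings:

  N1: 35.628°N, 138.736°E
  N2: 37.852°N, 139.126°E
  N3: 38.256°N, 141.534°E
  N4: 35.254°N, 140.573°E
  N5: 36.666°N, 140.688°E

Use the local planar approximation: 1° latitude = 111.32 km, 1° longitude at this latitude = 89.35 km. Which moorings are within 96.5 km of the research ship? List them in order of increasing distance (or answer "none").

N5

Distances from 37.039°N, 140.302°E:
N1: 210.357 km
N2: 138.678 km
N3: 174.560 km
N4: 200.176 km
N5: 53.978 km
Threshold 96.5 km: N5 (53.978 km) is within range.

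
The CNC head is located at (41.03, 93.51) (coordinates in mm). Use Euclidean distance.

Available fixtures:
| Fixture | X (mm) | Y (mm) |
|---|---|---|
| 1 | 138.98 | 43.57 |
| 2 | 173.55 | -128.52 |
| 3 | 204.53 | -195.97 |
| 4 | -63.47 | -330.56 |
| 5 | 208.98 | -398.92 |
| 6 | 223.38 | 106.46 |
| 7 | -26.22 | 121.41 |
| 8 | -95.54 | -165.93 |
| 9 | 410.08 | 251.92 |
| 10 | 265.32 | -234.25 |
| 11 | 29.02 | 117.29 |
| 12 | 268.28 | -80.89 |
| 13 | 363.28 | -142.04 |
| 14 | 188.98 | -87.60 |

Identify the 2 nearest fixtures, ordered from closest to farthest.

Distances from (41.03, 93.51):
1: 109.95 mm
2: 258.57 mm
3: 332.46 mm
4: 436.76 mm
5: 520.28 mm
6: 182.81 mm
7: 72.81 mm
8: 293.19 mm
9: 401.61 mm
10: 397.16 mm
11: 26.64 mm
12: 286.46 mm
13: 399.16 mm
14: 233.86 mm
Sorted: 11 (26.64 mm) < 7 (72.81 mm) < 1 (109.95 mm) < 6 (182.81 mm) < …

11, 7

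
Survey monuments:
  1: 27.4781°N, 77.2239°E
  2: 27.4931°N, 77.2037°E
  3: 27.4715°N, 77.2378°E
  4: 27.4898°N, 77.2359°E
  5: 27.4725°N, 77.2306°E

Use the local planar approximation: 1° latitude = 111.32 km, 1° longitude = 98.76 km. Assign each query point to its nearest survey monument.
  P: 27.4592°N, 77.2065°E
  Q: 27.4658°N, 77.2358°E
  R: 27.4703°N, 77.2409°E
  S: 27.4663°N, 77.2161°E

P at 27.4592°N, 77.2065°E:
  1: √((0.0189·111.32)² + (0.0174·98.76)²) = √(4.426597 + 2.952981) = 2.7165 km
  2: √((0.0339·111.32)² + (-0.0028·98.76)²) = √(14.241174 + 0.076468) = 3.7839 km
  3: √((0.0123·111.32)² + (0.0313·98.76)²) = √(1.874807 + 9.555443) = 3.3809 km
  4: √((0.0306·111.32)² + (0.0294·98.76)²) = √(11.603506 + 8.430568) = 4.4759 km
  5: √((0.0133·111.32)² + (0.0241·98.76)²) = √(2.192046 + 5.664952) = 2.8030 km
  → nearest: 1 (2.7165 km)
Q at 27.4658°N, 77.2358°E:
  1: √((0.0123·111.32)² + (-0.0119·98.76)²) = √(1.874807 + 1.381198) = 1.8044 km
  2: √((0.0273·111.32)² + (-0.0321·98.76)²) = √(9.235740 + 10.050143) = 4.3916 km
  3: √((0.0057·111.32)² + (0.0020·98.76)²) = √(0.402621 + 0.039014) = 0.6646 km
  4: √((0.0240·111.32)² + (0.0001·98.76)²) = √(7.137874 + 0.000098) = 2.6717 km
  5: √((0.0067·111.32)² + (-0.0052·98.76)²) = √(0.556283 + 0.263736) = 0.9055 km
  → nearest: 3 (0.6646 km)
R at 27.4703°N, 77.2409°E:
  1: √((0.0078·111.32)² + (-0.0170·98.76)²) = √(0.753938 + 2.818772) = 1.8902 km
  2: √((0.0228·111.32)² + (-0.0372·98.76)²) = √(6.441931 + 13.497335) = 4.4653 km
  3: √((0.0012·111.32)² + (-0.0031·98.76)²) = √(0.017845 + 0.093731) = 0.3340 km
  4: √((0.0195·111.32)² + (-0.0050·98.76)²) = √(4.712112 + 0.243838) = 2.2262 km
  5: √((0.0022·111.32)² + (-0.0103·98.76)²) = √(0.059978 + 1.034753) = 1.0463 km
  → nearest: 3 (0.3340 km)
S at 27.4663°N, 77.2161°E:
  1: √((0.0118·111.32)² + (0.0078·98.76)²) = √(1.725482 + 0.593405) = 1.5228 km
  2: √((0.0268·111.32)² + (-0.0124·98.76)²) = √(8.900532 + 1.499704) = 3.2249 km
  3: √((0.0052·111.32)² + (0.0217·98.76)²) = √(0.335084 + 4.592843) = 2.2199 km
  4: √((0.0235·111.32)² + (0.0198·98.76)²) = √(6.843561 + 3.823777) = 3.2661 km
  5: √((0.0062·111.32)² + (0.0145·98.76)²) = √(0.476354 + 2.050681) = 1.5897 km
  → nearest: 1 (1.5228 km)

P→1; Q→3; R→3; S→1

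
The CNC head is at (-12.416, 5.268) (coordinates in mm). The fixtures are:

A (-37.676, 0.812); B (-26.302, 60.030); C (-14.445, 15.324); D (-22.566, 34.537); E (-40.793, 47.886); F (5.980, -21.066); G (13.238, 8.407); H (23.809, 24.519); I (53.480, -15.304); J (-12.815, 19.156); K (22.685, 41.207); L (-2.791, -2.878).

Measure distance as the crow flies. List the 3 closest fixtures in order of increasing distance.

C, L, J

Distances from (-12.416, 5.268):
A: 25.650 mm
B: 56.495 mm
C: 10.259 mm
D: 30.979 mm
E: 51.201 mm
F: 32.123 mm
G: 25.845 mm
H: 41.023 mm
I: 69.033 mm
J: 13.894 mm
K: 50.236 mm
L: 12.609 mm
Sorted: C (10.259 mm) < L (12.609 mm) < J (13.894 mm) < A (25.650 mm) < G (25.845 mm) < …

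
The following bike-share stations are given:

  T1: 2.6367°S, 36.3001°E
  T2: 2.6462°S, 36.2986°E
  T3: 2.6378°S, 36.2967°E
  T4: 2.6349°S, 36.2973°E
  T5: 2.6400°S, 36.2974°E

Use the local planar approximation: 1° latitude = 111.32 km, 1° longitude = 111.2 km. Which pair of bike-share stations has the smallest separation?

T3 and T5

Pairwise distances:
T1–T2: 1.0706 km
T1–T3: 0.3974 km
T1–T4: 0.3703 km
T1–T5: 0.4744 km
T2–T3: 0.9587 km
T2–T4: 1.2662 km
T2–T5: 0.7030 km
T3–T4: 0.3297 km
T3–T5: 0.2570 km
T4–T5: 0.5678 km
Closest pair: T3–T5 at 0.2570 km.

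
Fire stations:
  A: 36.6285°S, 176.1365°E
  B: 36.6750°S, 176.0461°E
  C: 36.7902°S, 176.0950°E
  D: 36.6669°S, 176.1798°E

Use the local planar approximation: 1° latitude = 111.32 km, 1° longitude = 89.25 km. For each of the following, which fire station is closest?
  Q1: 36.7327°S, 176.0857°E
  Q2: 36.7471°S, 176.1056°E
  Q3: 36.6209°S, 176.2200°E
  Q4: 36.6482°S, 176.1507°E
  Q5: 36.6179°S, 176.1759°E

Q1 at 36.7327°S, 176.0857°E:
  A: √((0.1042·111.32)² + (0.0508·89.25)²) = √(134.549421 + 20.556249) = 12.4541 km
  B: √((0.0577·111.32)² + (-0.0396·89.25)²) = √(41.257036 + 12.491276) = 7.3313 km
  C: √((-0.0575·111.32)² + (0.0093·89.25)²) = √(40.971521 + 0.688942) = 6.4545 km
  D: √((0.0658·111.32)² + (0.0941·89.25)²) = √(53.653515 + 70.533542) = 11.1439 km
  → nearest: C (6.4545 km)
Q2 at 36.7471°S, 176.1056°E:
  A: √((0.1186·111.32)² + (0.0309·89.25)²) = √(174.307379 + 7.605599) = 13.4875 km
  B: √((0.0721·111.32)² + (-0.0595·89.25)²) = √(64.419437 + 28.200083) = 9.6239 km
  C: √((-0.0431·111.32)² + (-0.0106·89.25)²) = √(23.019768 + 0.895011) = 4.8903 km
  D: √((0.0802·111.32)² + (0.0742·89.25)²) = √(79.706756 + 43.855520) = 11.1159 km
  → nearest: C (4.8903 km)
Q3 at 36.6209°S, 176.2200°E:
  A: √((-0.0076·111.32)² + (-0.0835·89.25)²) = √(0.715770 + 55.537893) = 7.5002 km
  B: √((-0.0541·111.32)² + (-0.1739·89.25)²) = √(36.269446 + 240.888248) = 16.6481 km
  C: √((-0.1693·111.32)² + (-0.1250·89.25)²) = √(355.189658 + 124.461914) = 21.9009 km
  D: √((-0.0460·111.32)² + (-0.0402·89.25)²) = √(26.221773 + 12.872668) = 6.2526 km
  → nearest: D (6.2526 km)
Q4 at 36.6482°S, 176.1507°E:
  A: √((0.0197·111.32)² + (-0.0142·89.25)²) = √(4.809267 + 1.606176) = 2.5329 km
  B: √((-0.0268·111.32)² + (-0.1046·89.25)²) = √(8.900532 + 87.152494) = 9.8007 km
  C: √((-0.1420·111.32)² + (-0.0557·89.25)²) = √(249.875159 + 24.713078) = 16.5707 km
  D: √((-0.0187·111.32)² + (0.0291·89.25)²) = √(4.333408 + 6.745318) = 3.3285 km
  → nearest: A (2.5329 km)
Q5 at 36.6179°S, 176.1759°E:
  A: √((-0.0106·111.32)² + (-0.0394·89.25)²) = √(1.392381 + 12.365421) = 3.7092 km
  B: √((-0.0571·111.32)² + (-0.1298·89.25)²) = √(40.403465 + 134.204116) = 13.2139 km
  C: √((-0.1723·111.32)² + (-0.0809·89.25)²) = √(367.889125 + 52.133093) = 20.4944 km
  D: √((-0.0490·111.32)² + (0.0039·89.25)²) = √(29.753534 + 0.121156) = 5.4658 km
  → nearest: A (3.7092 km)

Q1→C; Q2→C; Q3→D; Q4→A; Q5→A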